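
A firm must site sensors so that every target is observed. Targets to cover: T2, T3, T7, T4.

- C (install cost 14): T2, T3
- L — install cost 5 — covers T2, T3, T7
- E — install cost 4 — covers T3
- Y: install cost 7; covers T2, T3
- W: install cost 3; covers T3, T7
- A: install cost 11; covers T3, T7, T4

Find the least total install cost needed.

The greedy cost-per-new-target heuristic would pick W, L, and A for 19, but a cheaper cover exists.
Choose L and A: together they cover T2, T3, T7, T4 — every target.
Total install cost: 5 + 11 = 16.
No cover costs less than 16.

16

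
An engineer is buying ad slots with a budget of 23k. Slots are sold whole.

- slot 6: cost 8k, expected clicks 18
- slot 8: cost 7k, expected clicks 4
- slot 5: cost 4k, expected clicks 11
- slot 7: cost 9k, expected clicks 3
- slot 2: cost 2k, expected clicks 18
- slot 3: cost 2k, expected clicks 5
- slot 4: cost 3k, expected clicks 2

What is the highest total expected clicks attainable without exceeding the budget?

56

Take slot 6, slot 8, slot 5, slot 2, and slot 3: cost 8 + 7 + 4 + 2 + 2 = 23 ≤ 23, expected clicks 18 + 4 + 11 + 18 + 5 = 56.
No other feasible combination does better.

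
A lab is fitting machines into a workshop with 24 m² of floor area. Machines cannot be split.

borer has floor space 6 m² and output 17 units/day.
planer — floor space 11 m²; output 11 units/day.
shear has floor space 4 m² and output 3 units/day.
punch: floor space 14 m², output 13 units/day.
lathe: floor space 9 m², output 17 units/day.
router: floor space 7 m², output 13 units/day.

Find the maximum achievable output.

47

Take borer, lathe, and router: floor space 6 + 9 + 7 = 22 ≤ 24, output 17 + 17 + 13 = 47.
No other feasible combination does better.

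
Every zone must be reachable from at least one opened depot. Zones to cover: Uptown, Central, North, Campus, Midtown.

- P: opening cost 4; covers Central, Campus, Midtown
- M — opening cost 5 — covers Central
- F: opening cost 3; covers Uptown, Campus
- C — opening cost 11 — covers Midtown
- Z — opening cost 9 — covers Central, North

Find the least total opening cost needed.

16

Choose P, F, and Z: together they cover Uptown, Central, North, Campus, Midtown — every zone.
Total opening cost: 4 + 3 + 9 = 16.
No cover costs less than 16.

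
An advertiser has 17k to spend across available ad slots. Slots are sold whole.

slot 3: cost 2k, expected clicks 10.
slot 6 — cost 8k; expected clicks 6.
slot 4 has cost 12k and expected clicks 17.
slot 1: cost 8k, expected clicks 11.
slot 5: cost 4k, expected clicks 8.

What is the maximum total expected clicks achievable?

29

slot 3 + slot 4: cost 2 + 12 = 14 ≤ 17, expected clicks 10 + 17 = 27.
slot 3 + slot 1 + slot 5: cost 2 + 8 + 4 = 14 ≤ 17, expected clicks 10 + 11 + 8 = 29.
Best is slot 3, slot 1, and slot 5 with total expected clicks 29.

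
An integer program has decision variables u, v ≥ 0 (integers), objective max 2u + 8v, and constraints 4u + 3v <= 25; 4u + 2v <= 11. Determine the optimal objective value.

40

(u,v)=(0,5) is feasible, giving 40.
(u,v)=(0,4) is feasible, giving 32.
No feasible integer point exceeds 40.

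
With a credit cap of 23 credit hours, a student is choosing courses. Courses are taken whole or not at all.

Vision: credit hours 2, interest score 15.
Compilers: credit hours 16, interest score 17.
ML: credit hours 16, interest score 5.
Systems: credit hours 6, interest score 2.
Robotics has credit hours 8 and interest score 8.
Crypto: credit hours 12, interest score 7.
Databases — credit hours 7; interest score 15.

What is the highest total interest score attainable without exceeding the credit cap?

40

Allowing fractional choices, the relaxed optimum would be about 44.9, but courses are indivisible.
Vision + Systems + Robotics + Databases: credit hours 2 + 6 + 8 + 7 = 23 ≤ 23, interest score 15 + 2 + 8 + 15 = 40.
Vision + Robotics + Databases: credit hours 2 + 8 + 7 = 17 ≤ 23, interest score 15 + 8 + 15 = 38.
Vision + Crypto + Databases: credit hours 2 + 12 + 7 = 21 ≤ 23, interest score 15 + 7 + 15 = 37.
Best is Vision, Systems, Robotics, and Databases with total interest score 40.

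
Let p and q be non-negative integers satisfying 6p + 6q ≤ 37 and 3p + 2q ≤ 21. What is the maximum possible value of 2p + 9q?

Relaxing integrality, the LP optimum is 55.50 at (p,q) = (0, 6.17), which is not an integer point.
(p,q)=(0,6): 6·0+6·6=36≤37, 3·0+2·6=12≤21, objective 54.
(p,q)=(1,5): 6·1+6·5=36≤37, 3·1+2·5=13≤21, objective 47.
No feasible integer point exceeds 54.

54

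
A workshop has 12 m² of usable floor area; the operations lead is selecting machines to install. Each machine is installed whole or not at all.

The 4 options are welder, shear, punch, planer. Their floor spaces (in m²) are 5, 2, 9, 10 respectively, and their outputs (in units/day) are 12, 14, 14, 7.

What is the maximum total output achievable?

28

This is a 0-1 knapsack instance.
Take shear and punch: floor space 2 + 9 = 11 ≤ 12, output 14 + 14 = 28.
No other feasible combination does better.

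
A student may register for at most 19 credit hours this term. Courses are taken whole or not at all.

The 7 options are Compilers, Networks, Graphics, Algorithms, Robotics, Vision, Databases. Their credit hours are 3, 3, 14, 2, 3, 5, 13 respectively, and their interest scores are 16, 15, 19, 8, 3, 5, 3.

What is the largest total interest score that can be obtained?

47

Treat it as a binary knapsack problem.
Allowing fractional choices, the relaxed optimum would be about 53.9, but courses are indivisible.
Compilers + Networks + Algorithms + Vision: credit hours 3 + 3 + 2 + 5 = 13 ≤ 19, interest score 16 + 15 + 8 + 5 = 44.
Compilers + Networks + Algorithms + Robotics + Vision: credit hours 3 + 3 + 2 + 3 + 5 = 16 ≤ 19, interest score 16 + 15 + 8 + 3 + 5 = 47.
Compilers + Graphics + Algorithms: credit hours 3 + 14 + 2 = 19 ≤ 19, interest score 16 + 19 + 8 = 43.
Best is Compilers, Networks, Algorithms, Robotics, and Vision with total interest score 47.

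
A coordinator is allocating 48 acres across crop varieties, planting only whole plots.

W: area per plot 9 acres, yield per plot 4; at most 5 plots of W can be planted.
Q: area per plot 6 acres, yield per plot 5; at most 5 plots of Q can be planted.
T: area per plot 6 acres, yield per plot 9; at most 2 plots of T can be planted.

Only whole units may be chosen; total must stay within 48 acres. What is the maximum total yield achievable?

5×Q and 2×T: area 42 ≤ 48, yield 5·5 + 2·9 = 43.
1×W, 4×Q, and 2×T: area 45 ≤ 48, yield 1·4 + 4·5 + 2·9 = 42.
Best is 43.

43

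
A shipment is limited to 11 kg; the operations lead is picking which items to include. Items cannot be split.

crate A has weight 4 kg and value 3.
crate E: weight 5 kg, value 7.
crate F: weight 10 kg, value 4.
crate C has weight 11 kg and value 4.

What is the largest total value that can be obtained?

10

This is an integer program with binary decision variables.
Allowing fractional choices, the relaxed optimum would be about 10.8, but items are indivisible.
crate A + crate E: weight 4 + 5 = 9 ≤ 11, value 3 + 7 = 10.
crate E: weight 5 ≤ 11, value 7.
crate F: weight 10 ≤ 11, value 4.
Best is crate A and crate E with total value 10.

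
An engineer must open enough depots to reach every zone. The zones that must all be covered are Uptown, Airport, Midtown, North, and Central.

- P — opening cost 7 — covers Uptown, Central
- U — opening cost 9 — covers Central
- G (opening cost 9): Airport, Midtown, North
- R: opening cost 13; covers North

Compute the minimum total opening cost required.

Choose P and G: together they cover Uptown, Airport, Midtown, North, Central — every zone.
Total opening cost: 7 + 9 = 16.
No cover costs less than 16.

16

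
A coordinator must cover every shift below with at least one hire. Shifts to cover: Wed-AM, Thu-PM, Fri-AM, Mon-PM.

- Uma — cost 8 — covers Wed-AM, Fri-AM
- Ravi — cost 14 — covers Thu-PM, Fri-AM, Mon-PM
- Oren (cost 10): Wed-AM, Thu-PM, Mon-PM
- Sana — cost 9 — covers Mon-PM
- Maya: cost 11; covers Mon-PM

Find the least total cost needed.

Choose Uma and Oren: together they cover Wed-AM, Thu-PM, Fri-AM, Mon-PM — every shift.
Total cost: 8 + 10 = 18.
No cover costs less than 18.

18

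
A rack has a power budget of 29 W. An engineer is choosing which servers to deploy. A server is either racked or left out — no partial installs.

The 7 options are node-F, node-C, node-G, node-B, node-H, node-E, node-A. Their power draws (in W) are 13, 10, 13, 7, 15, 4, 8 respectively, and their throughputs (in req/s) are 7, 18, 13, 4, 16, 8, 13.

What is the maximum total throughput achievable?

43

This is an integer program with binary decision variables.
Take node-C, node-B, node-E, and node-A: power draw 10 + 7 + 4 + 8 = 29 ≤ 29, throughput 18 + 4 + 8 + 13 = 43.
No other feasible combination does better.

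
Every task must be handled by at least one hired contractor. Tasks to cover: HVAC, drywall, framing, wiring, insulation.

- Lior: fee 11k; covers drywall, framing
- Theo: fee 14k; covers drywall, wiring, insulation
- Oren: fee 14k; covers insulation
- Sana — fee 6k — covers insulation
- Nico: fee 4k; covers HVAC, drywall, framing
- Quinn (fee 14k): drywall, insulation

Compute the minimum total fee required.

18

Choose Theo and Nico: together they cover HVAC, drywall, framing, wiring, insulation — every task.
Total fee: 14 + 4 = 18.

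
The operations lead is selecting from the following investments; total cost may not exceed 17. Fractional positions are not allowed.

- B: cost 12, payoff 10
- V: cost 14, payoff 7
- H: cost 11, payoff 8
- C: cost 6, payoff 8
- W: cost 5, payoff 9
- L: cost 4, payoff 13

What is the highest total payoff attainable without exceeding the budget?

30

Allowing fractional choices, the relaxed optimum would be about 31.7, but investments are indivisible.
C + W + L: cost 6 + 5 + 4 = 15 ≤ 17, payoff 8 + 9 + 13 = 30.
B + L: cost 12 + 4 = 16 ≤ 17, payoff 10 + 13 = 23.
Best is C, W, and L with total payoff 30.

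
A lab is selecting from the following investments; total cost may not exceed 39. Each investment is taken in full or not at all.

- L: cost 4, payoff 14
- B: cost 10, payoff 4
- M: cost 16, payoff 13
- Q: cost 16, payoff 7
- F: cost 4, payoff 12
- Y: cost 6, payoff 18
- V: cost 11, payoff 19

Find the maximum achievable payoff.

Allowing fractional choices, the relaxed optimum would be about 74.4, but investments are indivisible.
L + M + Y + V: cost 4 + 16 + 6 + 11 = 37 ≤ 39, payoff 14 + 13 + 18 + 19 = 64.
L + B + F + Y + V: cost 4 + 10 + 4 + 6 + 11 = 35 ≤ 39, payoff 14 + 4 + 12 + 18 + 19 = 67.
L + F + Y + V: cost 4 + 4 + 6 + 11 = 25 ≤ 39, payoff 14 + 12 + 18 + 19 = 63.
Best is L, B, F, Y, and V with total payoff 67.

67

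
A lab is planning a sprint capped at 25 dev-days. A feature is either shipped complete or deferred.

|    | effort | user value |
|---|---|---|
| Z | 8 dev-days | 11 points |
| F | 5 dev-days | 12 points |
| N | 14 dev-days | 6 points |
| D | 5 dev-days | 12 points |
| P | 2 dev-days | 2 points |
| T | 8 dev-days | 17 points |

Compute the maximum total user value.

Allowing fractional choices, the relaxed optimum would be about 50.6, but features are indivisible.
Z + D + P + T: effort 8 + 5 + 2 + 8 = 23 ≤ 25, user value 11 + 12 + 2 + 17 = 42.
F + D + P + T: effort 5 + 5 + 2 + 8 = 20 ≤ 25, user value 12 + 12 + 2 + 17 = 43.
Z + F + P + T: effort 8 + 5 + 2 + 8 = 23 ≤ 25, user value 11 + 12 + 2 + 17 = 42.
Best is F, D, P, and T with total user value 43.

43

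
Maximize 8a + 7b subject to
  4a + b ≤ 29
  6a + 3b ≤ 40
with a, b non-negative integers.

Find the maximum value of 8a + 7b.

91

Relaxing integrality, the LP optimum is 93.33 at (a,b) = (0, 13.3), which is not an integer point.
(a,b)=(0,13) is feasible, giving 91.
(a,b)=(0,12) is feasible, giving 84.
No feasible integer point exceeds 91.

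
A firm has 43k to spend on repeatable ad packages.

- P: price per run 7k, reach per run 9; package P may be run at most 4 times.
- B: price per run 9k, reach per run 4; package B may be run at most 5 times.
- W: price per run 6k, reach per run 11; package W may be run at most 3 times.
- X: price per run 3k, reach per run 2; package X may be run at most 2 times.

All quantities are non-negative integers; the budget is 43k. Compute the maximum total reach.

3×P, 3×W, and 1×X: price 42 ≤ 43, reach 3·9 + 3·11 + 1·2 = 62.
3×P and 3×W: price 39 ≤ 43, reach 3·9 + 3·11 = 60.
Best is 62.

62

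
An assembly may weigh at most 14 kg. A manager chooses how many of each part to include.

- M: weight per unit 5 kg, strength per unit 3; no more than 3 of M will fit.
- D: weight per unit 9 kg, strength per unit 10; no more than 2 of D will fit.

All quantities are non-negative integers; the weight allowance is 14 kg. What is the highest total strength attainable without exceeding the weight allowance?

D has the best ratio (10/9); taking only D gives at most 1×10 = 10 (stopped by the weight limit).
Mixing does better — 1×M and 1×D: weight 14 ≤ 14, strength 1·3 + 1·10 = 13.

13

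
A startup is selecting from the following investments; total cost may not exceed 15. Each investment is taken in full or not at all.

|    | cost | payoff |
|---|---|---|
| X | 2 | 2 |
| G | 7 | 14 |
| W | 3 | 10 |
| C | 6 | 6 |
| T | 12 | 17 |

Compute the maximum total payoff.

27

Allowing fractional choices, the relaxed optimum would be about 31.1, but investments are indivisible.
X + G + W: cost 2 + 7 + 3 = 12 ≤ 15, payoff 2 + 14 + 10 = 26.
W + T: cost 3 + 12 = 15 ≤ 15, payoff 10 + 17 = 27.
G + W: cost 7 + 3 = 10 ≤ 15, payoff 14 + 10 = 24.
Best is W and T with total payoff 27.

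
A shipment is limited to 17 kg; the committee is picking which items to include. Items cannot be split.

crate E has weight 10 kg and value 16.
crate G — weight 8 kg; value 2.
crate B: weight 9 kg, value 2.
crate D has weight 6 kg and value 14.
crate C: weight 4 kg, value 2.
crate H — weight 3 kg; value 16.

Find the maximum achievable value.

34

Treat it as a binary knapsack problem.
Take crate E, crate C, and crate H: weight 10 + 4 + 3 = 17 ≤ 17, value 16 + 2 + 16 = 34.
No other feasible combination does better.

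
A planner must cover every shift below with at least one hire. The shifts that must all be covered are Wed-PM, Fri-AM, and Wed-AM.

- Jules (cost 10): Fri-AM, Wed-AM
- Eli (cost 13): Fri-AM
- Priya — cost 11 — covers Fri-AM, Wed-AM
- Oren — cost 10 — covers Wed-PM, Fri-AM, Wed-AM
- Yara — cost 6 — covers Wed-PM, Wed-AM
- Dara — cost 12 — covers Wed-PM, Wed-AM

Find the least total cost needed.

The greedy cost-per-new-shift heuristic would pick Yara and Jules for 16, but a cheaper cover exists.
Oren alone covers Wed-PM, Fri-AM, Wed-AM — every shift.
Total cost: 10.
No cover costs less than 10.

10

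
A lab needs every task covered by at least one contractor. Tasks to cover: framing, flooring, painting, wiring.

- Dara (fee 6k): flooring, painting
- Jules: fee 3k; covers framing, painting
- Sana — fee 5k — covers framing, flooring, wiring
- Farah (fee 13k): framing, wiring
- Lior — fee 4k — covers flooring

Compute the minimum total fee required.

Choose Jules and Sana: together they cover framing, flooring, painting, wiring — every task.
Total fee: 3 + 5 = 8.

8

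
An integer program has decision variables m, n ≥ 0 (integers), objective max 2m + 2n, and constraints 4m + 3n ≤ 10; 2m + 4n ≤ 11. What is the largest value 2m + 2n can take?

(m,n)=(1,2) is feasible, giving 6.
(m,n)=(0,2) is feasible, giving 4.
(m,n)=(1,1) is feasible, giving 4.
(m,n)=(0,1) is feasible, giving 2.
Maximum is 6 at (m,n)=(1,2).

6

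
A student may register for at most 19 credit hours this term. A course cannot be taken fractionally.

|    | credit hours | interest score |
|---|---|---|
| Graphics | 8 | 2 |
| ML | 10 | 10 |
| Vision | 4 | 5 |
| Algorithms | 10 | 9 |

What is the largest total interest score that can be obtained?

15

This is a 0-1 knapsack instance.
ML + Vision: credit hours 10 + 4 = 14 ≤ 19, interest score 10 + 5 = 15.
Vision + Algorithms: credit hours 4 + 10 = 14 ≤ 19, interest score 5 + 9 = 14.
Graphics + ML: credit hours 8 + 10 = 18 ≤ 19, interest score 2 + 10 = 12.
Best is ML and Vision with total interest score 15.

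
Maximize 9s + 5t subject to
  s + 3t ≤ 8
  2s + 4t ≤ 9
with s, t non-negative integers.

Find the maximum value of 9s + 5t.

36

(s,t)=(4,0) is feasible, giving 36.
(s,t)=(3,0) is feasible, giving 27.
No feasible integer point exceeds 36.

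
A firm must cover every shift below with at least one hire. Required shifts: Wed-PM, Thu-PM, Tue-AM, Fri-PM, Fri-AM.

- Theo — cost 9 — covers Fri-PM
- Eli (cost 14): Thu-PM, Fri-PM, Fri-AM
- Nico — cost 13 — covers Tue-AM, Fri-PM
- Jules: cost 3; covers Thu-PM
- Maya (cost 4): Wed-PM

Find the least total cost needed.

31

The greedy cost-per-new-shift heuristic would pick Jules, Maya, Nico, and Eli for 34, but a cheaper cover exists.
Choose Eli, Nico, and Maya: together they cover Wed-PM, Thu-PM, Tue-AM, Fri-PM, Fri-AM — every shift.
Total cost: 14 + 13 + 4 = 31.
No cover costs less than 31.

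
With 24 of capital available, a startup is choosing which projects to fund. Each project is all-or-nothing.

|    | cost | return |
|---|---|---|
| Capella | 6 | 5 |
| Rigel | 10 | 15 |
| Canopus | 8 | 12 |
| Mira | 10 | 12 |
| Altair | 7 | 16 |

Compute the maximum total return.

This is an integer program with binary decision variables.
Take Capella, Rigel, and Altair: cost 6 + 10 + 7 = 23 ≤ 24, return 5 + 15 + 16 = 36.
No other feasible combination does better.

36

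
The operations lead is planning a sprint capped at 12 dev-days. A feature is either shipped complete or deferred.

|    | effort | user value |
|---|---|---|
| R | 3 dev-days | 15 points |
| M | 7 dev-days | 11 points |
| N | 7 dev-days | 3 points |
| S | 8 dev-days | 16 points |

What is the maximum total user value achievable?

31

R + S: effort 3 + 8 = 11 ≤ 12, user value 15 + 16 = 31.
R + M: effort 3 + 7 = 10 ≤ 12, user value 15 + 11 = 26.
R + N: effort 3 + 7 = 10 ≤ 12, user value 15 + 3 = 18.
Best is R and S with total user value 31.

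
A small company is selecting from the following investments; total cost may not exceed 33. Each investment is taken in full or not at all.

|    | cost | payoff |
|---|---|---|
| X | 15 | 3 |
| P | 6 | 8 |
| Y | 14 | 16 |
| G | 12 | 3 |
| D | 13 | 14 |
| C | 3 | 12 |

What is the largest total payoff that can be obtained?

Allowing fractional choices, the relaxed optimum would be about 46.8, but investments are indivisible.
P + Y + D: cost 6 + 14 + 13 = 33 ≤ 33, payoff 8 + 16 + 14 = 38.
P + Y + C: cost 6 + 14 + 3 = 23 ≤ 33, payoff 8 + 16 + 12 = 36.
Y + D + C: cost 14 + 13 + 3 = 30 ≤ 33, payoff 16 + 14 + 12 = 42.
Best is Y, D, and C with total payoff 42.

42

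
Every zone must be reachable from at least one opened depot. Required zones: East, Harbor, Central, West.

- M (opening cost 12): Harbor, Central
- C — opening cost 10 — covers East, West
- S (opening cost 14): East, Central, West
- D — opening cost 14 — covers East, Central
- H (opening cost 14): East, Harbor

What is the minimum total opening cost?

The greedy cost-per-new-zone heuristic would pick S and M for 26, but a cheaper cover exists.
Choose M and C: together they cover East, Harbor, Central, West — every zone.
Total opening cost: 12 + 10 = 22.
No cover costs less than 22.

22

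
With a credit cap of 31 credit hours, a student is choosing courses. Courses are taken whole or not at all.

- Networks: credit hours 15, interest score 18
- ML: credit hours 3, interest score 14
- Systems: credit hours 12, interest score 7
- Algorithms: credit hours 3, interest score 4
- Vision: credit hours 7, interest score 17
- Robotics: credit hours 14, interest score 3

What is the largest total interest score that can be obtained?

Allowing fractional choices, the relaxed optimum would be about 54.8, but courses are indivisible.
Networks + ML + Algorithms + Vision: credit hours 15 + 3 + 3 + 7 = 28 ≤ 31, interest score 18 + 14 + 4 + 17 = 53.
ML + Systems + Algorithms + Vision: credit hours 3 + 12 + 3 + 7 = 25 ≤ 31, interest score 14 + 7 + 4 + 17 = 42.
Networks + ML + Vision: credit hours 15 + 3 + 7 = 25 ≤ 31, interest score 18 + 14 + 17 = 49.
Best is Networks, ML, Algorithms, and Vision with total interest score 53.

53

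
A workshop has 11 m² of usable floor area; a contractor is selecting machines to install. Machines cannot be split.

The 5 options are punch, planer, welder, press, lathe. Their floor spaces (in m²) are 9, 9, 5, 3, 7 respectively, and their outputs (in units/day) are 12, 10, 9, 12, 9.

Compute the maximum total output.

21

This is an integer program with binary decision variables.
press + lathe: floor space 3 + 7 = 10 ≤ 11, output 12 + 9 = 21.
welder + press: floor space 5 + 3 = 8 ≤ 11, output 9 + 12 = 21.
The maximum output is 21; one optimal choice is welder and press.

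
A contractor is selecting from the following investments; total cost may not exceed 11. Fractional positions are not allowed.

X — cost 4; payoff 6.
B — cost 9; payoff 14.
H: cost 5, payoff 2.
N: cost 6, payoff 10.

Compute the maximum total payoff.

Allowing fractional choices, the relaxed optimum would be about 17.8, but investments are indivisible.
B: cost 9 ≤ 11, payoff 14.
H + N: cost 5 + 6 = 11 ≤ 11, payoff 2 + 10 = 12.
X + N: cost 4 + 6 = 10 ≤ 11, payoff 6 + 10 = 16.
Best is X and N with total payoff 16.

16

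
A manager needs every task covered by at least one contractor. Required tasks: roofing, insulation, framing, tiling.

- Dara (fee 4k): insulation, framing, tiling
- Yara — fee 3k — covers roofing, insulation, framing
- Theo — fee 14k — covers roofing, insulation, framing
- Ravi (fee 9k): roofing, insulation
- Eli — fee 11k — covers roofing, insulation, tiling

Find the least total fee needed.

Choose Dara and Yara: together they cover roofing, insulation, framing, tiling — every task.
Total fee: 4 + 3 = 7.
No cover costs less than 7.

7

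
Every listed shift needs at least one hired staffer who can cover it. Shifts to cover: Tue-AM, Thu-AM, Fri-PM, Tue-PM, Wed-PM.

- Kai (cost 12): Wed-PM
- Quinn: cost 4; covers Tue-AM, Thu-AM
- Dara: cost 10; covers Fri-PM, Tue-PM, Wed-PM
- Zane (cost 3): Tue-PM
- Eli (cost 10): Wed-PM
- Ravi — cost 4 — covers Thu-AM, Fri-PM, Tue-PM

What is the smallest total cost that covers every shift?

14

Choose Quinn and Dara: together they cover Tue-AM, Thu-AM, Fri-PM, Tue-PM, Wed-PM — every shift.
Total cost: 4 + 10 = 14.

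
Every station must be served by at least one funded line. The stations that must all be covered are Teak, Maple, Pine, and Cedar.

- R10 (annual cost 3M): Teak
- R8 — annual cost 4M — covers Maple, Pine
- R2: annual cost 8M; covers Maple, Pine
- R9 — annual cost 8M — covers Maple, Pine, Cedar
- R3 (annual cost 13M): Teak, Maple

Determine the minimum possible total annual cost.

11

This is an integer covering problem.
The greedy cost-per-new-station heuristic would pick R8, R10, and R9 for 15, but a cheaper cover exists.
Choose R10 and R9: together they cover Teak, Maple, Pine, Cedar — every station.
Total annual cost: 3 + 8 = 11.
No cover costs less than 11.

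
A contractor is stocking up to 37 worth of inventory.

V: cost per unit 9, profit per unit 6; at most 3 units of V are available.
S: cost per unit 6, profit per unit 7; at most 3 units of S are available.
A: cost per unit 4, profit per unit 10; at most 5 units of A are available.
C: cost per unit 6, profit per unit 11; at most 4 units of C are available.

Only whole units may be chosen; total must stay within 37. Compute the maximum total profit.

4×A and 3×C: cost 34 ≤ 37, profit 4·10 + 3·11 = 73.
3×A and 4×C: cost 36 ≤ 37, profit 3·10 + 4·11 = 74.
Best is 74.

74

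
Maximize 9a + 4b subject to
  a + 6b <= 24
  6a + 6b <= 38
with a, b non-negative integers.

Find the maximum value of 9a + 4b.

54

(a,b)=(6,0): 1·6+6·0=6≤24, 6·6+6·0=36≤38, objective 54.
(a,b)=(5,1): 1·5+6·1=11≤24, 6·5+6·1=36≤38, objective 49.
The best lattice point is (6,0), giving 54.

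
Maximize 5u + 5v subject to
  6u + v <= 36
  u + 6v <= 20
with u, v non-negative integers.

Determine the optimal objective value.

The continuous relaxation peaks at (5.6, 2.4) with value 40.00; rounding to a feasible lattice point costs some objective.
(u,v)=(5,2): 6·5+1·2=32≤36, 1·5+6·2=17≤20, objective 35.
(u,v)=(5,1): 6·5+1·1=31≤36, 1·5+6·1=11≤20, objective 30.
(u,v)=(4,2): 6·4+1·2=26≤36, 1·4+6·2=16≤20, objective 30.
No feasible integer point exceeds 35.

35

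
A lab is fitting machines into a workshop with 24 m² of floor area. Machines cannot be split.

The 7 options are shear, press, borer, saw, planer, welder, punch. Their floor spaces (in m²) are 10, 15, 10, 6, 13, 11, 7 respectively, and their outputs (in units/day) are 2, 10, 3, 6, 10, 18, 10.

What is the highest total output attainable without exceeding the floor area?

34

This is an integer program with binary decision variables.
Take saw, welder, and punch: floor space 6 + 11 + 7 = 24 ≤ 24, output 6 + 18 + 10 = 34.
No other feasible combination does better.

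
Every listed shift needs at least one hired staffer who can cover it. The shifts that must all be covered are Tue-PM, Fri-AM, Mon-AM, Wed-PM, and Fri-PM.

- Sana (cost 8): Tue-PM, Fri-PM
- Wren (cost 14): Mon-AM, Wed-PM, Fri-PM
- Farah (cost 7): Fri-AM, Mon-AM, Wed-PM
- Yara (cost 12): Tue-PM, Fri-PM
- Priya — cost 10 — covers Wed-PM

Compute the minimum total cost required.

Choose Sana and Farah: together they cover Tue-PM, Fri-AM, Mon-AM, Wed-PM, Fri-PM — every shift.
Total cost: 8 + 7 = 15.
No cover costs less than 15.

15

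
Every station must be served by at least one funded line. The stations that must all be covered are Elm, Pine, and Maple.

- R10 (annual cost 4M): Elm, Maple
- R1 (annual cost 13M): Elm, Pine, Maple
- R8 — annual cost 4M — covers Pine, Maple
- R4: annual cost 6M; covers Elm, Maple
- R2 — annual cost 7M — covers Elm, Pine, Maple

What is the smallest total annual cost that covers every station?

7

This is a weighted set-cover instance.
The greedy cost-per-new-station heuristic would pick R10 and R8 for 8, but a cheaper cover exists.
R2 alone covers Elm, Pine, Maple — every station.
Total annual cost: 7.
No cover costs less than 7.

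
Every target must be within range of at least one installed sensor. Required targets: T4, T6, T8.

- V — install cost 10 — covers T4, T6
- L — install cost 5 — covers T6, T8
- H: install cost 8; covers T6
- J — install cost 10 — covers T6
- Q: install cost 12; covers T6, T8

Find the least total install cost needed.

Choose V and L: together they cover T4, T6, T8 — every target.
Total install cost: 10 + 5 = 15.

15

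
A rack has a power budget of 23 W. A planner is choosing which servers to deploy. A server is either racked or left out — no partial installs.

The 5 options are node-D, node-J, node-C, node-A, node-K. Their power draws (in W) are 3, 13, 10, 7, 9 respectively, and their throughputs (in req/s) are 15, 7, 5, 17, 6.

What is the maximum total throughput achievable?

Allowing fractional choices, the relaxed optimum would be about 40.2, but servers are indivisible.
node-D + node-A + node-K: power draw 3 + 7 + 9 = 19 ≤ 23, throughput 15 + 17 + 6 = 38.
node-D + node-J + node-A: power draw 3 + 13 + 7 = 23 ≤ 23, throughput 15 + 7 + 17 = 39.
Best is node-D, node-J, and node-A with total throughput 39.

39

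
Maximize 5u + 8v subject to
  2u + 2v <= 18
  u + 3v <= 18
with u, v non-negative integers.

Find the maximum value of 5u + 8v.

(u,v)=(5,4) is feasible, giving 57.
(u,v)=(3,5) is feasible, giving 55.
(u,v)=(6,3) is feasible, giving 54.
Maximum is 57 at (u,v)=(5,4).

57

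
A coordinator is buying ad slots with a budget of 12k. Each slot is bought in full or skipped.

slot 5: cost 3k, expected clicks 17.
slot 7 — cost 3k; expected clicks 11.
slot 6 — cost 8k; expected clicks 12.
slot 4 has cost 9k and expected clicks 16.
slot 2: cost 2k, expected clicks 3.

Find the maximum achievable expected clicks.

33

This is an integer program with binary decision variables.
Take slot 5 and slot 4: cost 3 + 9 = 12 ≤ 12, expected clicks 17 + 16 = 33.
No other feasible combination does better.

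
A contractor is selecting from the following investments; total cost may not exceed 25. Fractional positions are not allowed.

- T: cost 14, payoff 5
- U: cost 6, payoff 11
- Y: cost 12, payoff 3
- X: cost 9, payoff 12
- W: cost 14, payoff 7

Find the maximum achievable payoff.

Allowing fractional choices, the relaxed optimum would be about 28.0, but investments are indivisible.
U + X: cost 6 + 9 = 15 ≤ 25, payoff 11 + 12 = 23.
X + W: cost 9 + 14 = 23 ≤ 25, payoff 12 + 7 = 19.
U + W: cost 6 + 14 = 20 ≤ 25, payoff 11 + 7 = 18.
Best is U and X with total payoff 23.

23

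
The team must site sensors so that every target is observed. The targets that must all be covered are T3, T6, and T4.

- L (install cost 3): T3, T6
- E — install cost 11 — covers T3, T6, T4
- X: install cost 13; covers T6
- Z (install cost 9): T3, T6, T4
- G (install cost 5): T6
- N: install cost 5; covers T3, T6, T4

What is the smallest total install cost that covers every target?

This is an integer covering problem.
The greedy cost-per-new-target heuristic would pick L and N for 8, but a cheaper cover exists.
N alone covers T3, T6, T4 — every target.
Total install cost: 5.
No cover costs less than 5.

5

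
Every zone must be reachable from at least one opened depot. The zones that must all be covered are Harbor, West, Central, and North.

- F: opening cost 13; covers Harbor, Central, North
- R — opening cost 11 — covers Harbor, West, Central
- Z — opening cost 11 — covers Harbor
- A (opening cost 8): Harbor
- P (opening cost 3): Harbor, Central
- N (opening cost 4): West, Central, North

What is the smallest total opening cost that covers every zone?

Choose P and N: together they cover Harbor, West, Central, North — every zone.
Total opening cost: 3 + 4 = 7.
No cover costs less than 7.

7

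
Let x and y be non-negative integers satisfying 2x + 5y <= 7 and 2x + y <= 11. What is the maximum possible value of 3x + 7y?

10

The continuous relaxation peaks at (3.5, 0) with value 10.50; rounding to a feasible lattice point costs some objective.
(x,y)=(1,1): 2·1+5·1=7≤7, 2·1+1·1=3≤11, objective 10.
(x,y)=(3,0): 2·3+5·0=6≤7, 2·3+1·0=6≤11, objective 9.
(x,y)=(0,1): 2·0+5·1=5≤7, 2·0+1·1=1≤11, objective 7.
(x,y)=(2,0): 2·2+5·0=4≤7, 2·2+1·0=4≤11, objective 6.
Maximum is 10 at (x,y)=(1,1).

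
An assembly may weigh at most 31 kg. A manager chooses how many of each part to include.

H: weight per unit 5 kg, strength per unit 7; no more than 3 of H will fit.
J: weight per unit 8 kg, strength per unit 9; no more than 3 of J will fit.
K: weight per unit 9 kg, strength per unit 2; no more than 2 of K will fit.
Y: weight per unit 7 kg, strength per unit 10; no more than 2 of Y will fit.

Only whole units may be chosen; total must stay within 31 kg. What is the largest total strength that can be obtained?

41

This is a bounded integer knapsack.
Y has the best ratio (10/7); taking only Y gives at most 2×10 = 20 (stopped by the supply cap of 2).
Mixing does better — 3×H and 2×Y: weight 29 ≤ 31, strength 3·7 + 2·10 = 41.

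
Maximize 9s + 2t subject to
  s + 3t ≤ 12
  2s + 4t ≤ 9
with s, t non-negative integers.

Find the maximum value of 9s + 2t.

The continuous relaxation peaks at (4.5, 0) with value 40.50; rounding to a feasible lattice point costs some objective.
(s,t)=(4,0): 1·4+3·0=4≤12, 2·4+4·0=8≤9, objective 36.
(s,t)=(3,0): 1·3+3·0=3≤12, 2·3+4·0=6≤9, objective 27.
Maximum is 36 at (s,t)=(4,0).

36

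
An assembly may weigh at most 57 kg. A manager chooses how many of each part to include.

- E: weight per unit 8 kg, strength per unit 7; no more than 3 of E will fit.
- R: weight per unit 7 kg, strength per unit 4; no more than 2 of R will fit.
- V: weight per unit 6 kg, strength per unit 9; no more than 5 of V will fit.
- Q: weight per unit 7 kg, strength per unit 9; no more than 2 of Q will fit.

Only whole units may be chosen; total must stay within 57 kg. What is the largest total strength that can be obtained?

70

This is a bounded integer knapsack.
V has the best ratio (9/6); taking only V gives at most 5×9 = 45 (stopped by the supply cap of 5).
Mixing does better — 1×E, 5×V, and 2×Q: weight 52 ≤ 57, strength 1·7 + 5·9 + 2·9 = 70.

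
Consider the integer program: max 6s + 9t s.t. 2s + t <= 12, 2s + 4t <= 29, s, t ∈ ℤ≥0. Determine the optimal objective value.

66

The continuous relaxation peaks at (3.17, 5.67) with value 70.00; rounding to a feasible lattice point costs some objective.
(s,t)=(2,6) is feasible, giving 66.
(s,t)=(3,5) is feasible, giving 63.
(s,t)=(4,4) is feasible, giving 60.
The best lattice point is (2,6), giving 66.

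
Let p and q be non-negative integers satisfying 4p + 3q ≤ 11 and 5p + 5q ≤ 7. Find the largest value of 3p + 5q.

Relaxing integrality, the LP optimum is 7.00 at (p,q) = (0, 1.4), which is not an integer point.
(p,q)=(0,1): 4·0+3·1=3≤11, 5·0+5·1=5≤7, objective 5.
(p,q)=(1,0): 4·1+3·0=4≤11, 5·1+5·0=5≤7, objective 3.
(p,q)=(0,0): 4·0+3·0=0≤11, 5·0+5·0=0≤7, objective 0.
Maximum is 5 at (p,q)=(0,1).

5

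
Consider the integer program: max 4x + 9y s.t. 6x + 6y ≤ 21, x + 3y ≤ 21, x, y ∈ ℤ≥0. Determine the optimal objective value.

The continuous relaxation peaks at (0, 3.5) with value 31.50; rounding to a feasible lattice point costs some objective.
(x,y)=(0,3): 6·0+6·3=18≤21, 1·0+3·3=9≤21, objective 27.
(x,y)=(1,2): 6·1+6·2=18≤21, 1·1+3·2=7≤21, objective 22.
(x,y)=(0,2): 6·0+6·2=12≤21, 1·0+3·2=6≤21, objective 18.
Maximum is 27 at (x,y)=(0,3).

27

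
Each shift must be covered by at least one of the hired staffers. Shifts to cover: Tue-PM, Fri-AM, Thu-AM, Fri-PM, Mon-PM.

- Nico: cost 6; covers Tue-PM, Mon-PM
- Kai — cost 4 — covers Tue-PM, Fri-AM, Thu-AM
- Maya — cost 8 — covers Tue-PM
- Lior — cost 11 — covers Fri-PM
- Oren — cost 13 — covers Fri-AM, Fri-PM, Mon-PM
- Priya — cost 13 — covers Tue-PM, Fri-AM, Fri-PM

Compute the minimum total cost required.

17

This is an integer covering problem.
Choose Kai and Oren: together they cover Tue-PM, Fri-AM, Thu-AM, Fri-PM, Mon-PM — every shift.
Total cost: 4 + 13 = 17.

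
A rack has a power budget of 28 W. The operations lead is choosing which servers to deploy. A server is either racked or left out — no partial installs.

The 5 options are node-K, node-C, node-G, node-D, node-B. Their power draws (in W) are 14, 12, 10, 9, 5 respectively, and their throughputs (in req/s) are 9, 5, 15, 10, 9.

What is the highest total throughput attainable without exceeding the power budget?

34

node-K + node-D + node-B: power draw 14 + 9 + 5 = 28 ≤ 28, throughput 9 + 10 + 9 = 28.
node-C + node-G + node-B: power draw 12 + 10 + 5 = 27 ≤ 28, throughput 5 + 15 + 9 = 29.
node-G + node-D + node-B: power draw 10 + 9 + 5 = 24 ≤ 28, throughput 15 + 10 + 9 = 34.
Best is node-G, node-D, and node-B with total throughput 34.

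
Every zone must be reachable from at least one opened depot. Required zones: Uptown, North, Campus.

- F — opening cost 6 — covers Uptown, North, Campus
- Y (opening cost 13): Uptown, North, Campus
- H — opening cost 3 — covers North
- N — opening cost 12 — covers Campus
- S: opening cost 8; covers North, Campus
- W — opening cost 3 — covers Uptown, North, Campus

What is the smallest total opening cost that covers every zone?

W alone covers Uptown, North, Campus — every zone.
Total opening cost: 3.

3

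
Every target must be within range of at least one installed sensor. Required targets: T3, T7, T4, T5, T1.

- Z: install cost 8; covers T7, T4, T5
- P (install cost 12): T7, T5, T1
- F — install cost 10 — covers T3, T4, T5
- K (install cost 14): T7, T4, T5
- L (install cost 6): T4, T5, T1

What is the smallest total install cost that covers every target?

The greedy cost-per-new-target heuristic would pick L, Z, and F for 24, but a cheaper cover exists.
Choose P and F: together they cover T3, T7, T4, T5, T1 — every target.
Total install cost: 12 + 10 = 22.
No cover costs less than 22.

22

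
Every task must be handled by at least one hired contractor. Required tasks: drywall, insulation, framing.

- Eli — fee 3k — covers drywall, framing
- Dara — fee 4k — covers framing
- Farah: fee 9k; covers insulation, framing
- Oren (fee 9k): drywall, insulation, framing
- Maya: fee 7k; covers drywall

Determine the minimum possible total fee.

9

The greedy cost-per-new-task heuristic would pick Eli and Farah for 12, but a cheaper cover exists.
Oren alone covers drywall, insulation, framing — every task.
Total fee: 9.
No cover costs less than 9.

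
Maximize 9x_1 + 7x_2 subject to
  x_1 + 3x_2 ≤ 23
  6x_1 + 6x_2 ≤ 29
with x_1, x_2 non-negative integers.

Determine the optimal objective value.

36

Relaxing integrality, the LP optimum is 43.50 at (x_1,x_2) = (4.83, 0), which is not an integer point.
(x_1,x_2)=(4,0): 1·4+3·0=4≤23, 6·4+6·0=24≤29, objective 36.
(x_1,x_2)=(3,1): 1·3+3·1=6≤23, 6·3+6·1=24≤29, objective 34.
(x_1,x_2)=(3,0): 1·3+3·0=3≤23, 6·3+6·0=18≤29, objective 27.
Maximum is 36 at (x_1,x_2)=(4,0).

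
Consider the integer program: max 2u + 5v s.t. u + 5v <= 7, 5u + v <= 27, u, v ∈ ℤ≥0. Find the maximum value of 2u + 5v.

(u,v)=(5,0): 1·5+5·0=5≤7, 5·5+1·0=25≤27, objective 10.
(u,v)=(4,0): 1·4+5·0=4≤7, 5·4+1·0=20≤27, objective 8.
Maximum is 10 at (u,v)=(5,0).

10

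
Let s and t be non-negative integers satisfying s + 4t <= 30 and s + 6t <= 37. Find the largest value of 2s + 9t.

63

Relaxing integrality, the LP optimum is 63.50 at (s,t) = (16, 3.5), which is not an integer point.
(s,t)=(18,3): 1·18+4·3=30≤30, 1·18+6·3=36≤37, objective 63.
(s,t)=(17,3): 1·17+4·3=29≤30, 1·17+6·3=35≤37, objective 61.
(s,t)=(16,3): 1·16+4·3=28≤30, 1·16+6·3=34≤37, objective 59.
No feasible integer point exceeds 63.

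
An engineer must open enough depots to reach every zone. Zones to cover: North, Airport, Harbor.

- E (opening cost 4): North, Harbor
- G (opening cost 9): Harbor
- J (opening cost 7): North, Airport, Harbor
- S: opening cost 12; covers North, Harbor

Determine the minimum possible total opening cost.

7

This is a weighted set-cover instance.
The greedy cost-per-new-zone heuristic would pick E and J for 11, but a cheaper cover exists.
J alone covers North, Airport, Harbor — every zone.
Total opening cost: 7.
No cover costs less than 7.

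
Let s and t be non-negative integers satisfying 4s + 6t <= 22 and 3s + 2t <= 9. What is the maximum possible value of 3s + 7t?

The continuous relaxation peaks at (0, 3.67) with value 25.67; rounding to a feasible lattice point costs some objective.
(s,t)=(1,3): 4·1+6·3=22≤22, 3·1+2·3=9≤9, objective 24.
(s,t)=(0,3): 4·0+6·3=18≤22, 3·0+2·3=6≤9, objective 21.
(s,t)=(1,2): 4·1+6·2=16≤22, 3·1+2·2=7≤9, objective 17.
No feasible integer point exceeds 24.

24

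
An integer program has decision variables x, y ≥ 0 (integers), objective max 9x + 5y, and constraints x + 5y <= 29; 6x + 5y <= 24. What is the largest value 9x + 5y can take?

(x,y)=(4,0) is feasible, giving 36.
(x,y)=(3,1) is feasible, giving 32.
(x,y)=(3,0) is feasible, giving 27.
The best lattice point is (4,0), giving 36.

36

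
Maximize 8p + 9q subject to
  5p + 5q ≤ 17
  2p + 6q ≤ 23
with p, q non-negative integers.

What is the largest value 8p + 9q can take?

Relaxing integrality, the LP optimum is 30.60 at (p,q) = (0, 3.4), which is not an integer point.
(p,q)=(0,3): 5·0+5·3=15≤17, 2·0+6·3=18≤23, objective 27.
(p,q)=(1,2): 5·1+5·2=15≤17, 2·1+6·2=14≤23, objective 26.
(p,q)=(0,2): 5·0+5·2=10≤17, 2·0+6·2=12≤23, objective 18.
The best lattice point is (0,3), giving 27.

27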